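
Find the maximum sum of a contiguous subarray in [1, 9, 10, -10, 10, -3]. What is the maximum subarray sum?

Using Kadane's algorithm on [1, 9, 10, -10, 10, -3]:

Scanning through the array:
Position 1 (value 9): max_ending_here = 10, max_so_far = 10
Position 2 (value 10): max_ending_here = 20, max_so_far = 20
Position 3 (value -10): max_ending_here = 10, max_so_far = 20
Position 4 (value 10): max_ending_here = 20, max_so_far = 20
Position 5 (value -3): max_ending_here = 17, max_so_far = 20

Maximum subarray: [1, 9, 10]
Maximum sum: 20

The maximum subarray is [1, 9, 10] with sum 20. This subarray runs from index 0 to index 2.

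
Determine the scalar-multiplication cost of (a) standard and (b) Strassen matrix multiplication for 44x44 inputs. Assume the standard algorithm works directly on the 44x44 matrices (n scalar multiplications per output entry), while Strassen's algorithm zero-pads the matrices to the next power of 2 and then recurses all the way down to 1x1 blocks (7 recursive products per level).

Matrix multiplication for 44x44 matrices:

Strassen's algorithm requires power-of-2 dimensions. Pad 44x44 to 64x64 (next power of 2).

Standard algorithm: 44^3 = 85184 multiplications
Strassen's algorithm: 7^(log2(64)) = 7^6 = 117649 multiplications
Difference: 85184 - 117649 = -32465 (Strassen uses MORE here due to padding overhead — for small or just-over-power-of-2 n, padding can outweigh the per-level savings)

Standard: 85184 multiplications (44^3). Strassen: 117649 multiplications (7^6, after padding to 64x64). Strassen reduces 8 recursive multiplications to 7 at each level.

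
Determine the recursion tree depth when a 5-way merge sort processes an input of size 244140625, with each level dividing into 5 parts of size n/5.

For divide and conquer with division factor 5:

Problem sizes at each level:
Level 0: 244140625
Level 1: 48828125
Level 2: 9765625
Level 3: 1953125
Level 4: 390625
Level 5: 78125
Level 6: 15625
Level 7: 3125
Level 8: 625
Level 9: 125
Level 10: 25
Level 11: 5
Level 12: 1

The root is level 0 and the size-1 base case is level 12 (the tree spans levels 0 through 12, i.e. 13 levels counting the root), so the depth is the number of divisions: log_5(244140625) = 12

The recursion tree depth is log_5(244140625) = 12. At each level, the problem size is divided by 5, so it takes 12 divisions to reduce to a base case of size 1. The algorithm makes 5 recursive calls at each level.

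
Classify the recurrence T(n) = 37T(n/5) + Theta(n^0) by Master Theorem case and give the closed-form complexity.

Master Theorem for T(n) = 37T(n/5) + O(n^0):

a = 37, b = 5, c = 0
log_b(a) = log_5(37) = 2.2436

Case 1: c = 0 < log_5(37) = 2.2436
T(n) = O(n^(log_5 37))

For T(n) = 37T(n/5) + O(n^0): log_5(37) = 2.2436. This is Case 1 of the Master Theorem (c < log_b(a), work dominated by leaves), giving O(n^(log_5 37)).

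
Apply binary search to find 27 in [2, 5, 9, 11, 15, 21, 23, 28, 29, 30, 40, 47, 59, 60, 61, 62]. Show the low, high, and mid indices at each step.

Binary search for 27 in [2, 5, 9, 11, 15, 21, 23, 28, 29, 30, 40, 47, 59, 60, 61, 62]:

lo=0, hi=15, mid=7, arr[mid]=28 -> 28 > 27, search left half
lo=0, hi=6, mid=3, arr[mid]=11 -> 11 < 27, search right half
lo=4, hi=6, mid=5, arr[mid]=21 -> 21 < 27, search right half
lo=6, hi=6, mid=6, arr[mid]=23 -> 23 < 27, search right half
lo=7 > hi=6, target 27 not found

Binary search determines that 27 is not in the array after 4 comparisons. The search space was exhausted without finding the target.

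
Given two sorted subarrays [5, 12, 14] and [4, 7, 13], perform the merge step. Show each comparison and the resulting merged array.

Merging process:

Compare 5 vs 4: take 4 from right. Merged: [4]
Compare 5 vs 7: take 5 from left. Merged: [4, 5]
Compare 12 vs 7: take 7 from right. Merged: [4, 5, 7]
Compare 12 vs 13: take 12 from left. Merged: [4, 5, 7, 12]
Compare 14 vs 13: take 13 from right. Merged: [4, 5, 7, 12, 13]
Append remaining from left: [14]. Merged: [4, 5, 7, 12, 13, 14]

Final merged array: [4, 5, 7, 12, 13, 14]
Total comparisons: 5

The merged array is [4, 5, 7, 12, 13, 14], requiring 5 comparisons. The merge step runs in O(n) time where n is the total number of elements.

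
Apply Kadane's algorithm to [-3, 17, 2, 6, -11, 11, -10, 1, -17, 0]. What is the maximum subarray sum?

Using Kadane's algorithm on [-3, 17, 2, 6, -11, 11, -10, 1, -17, 0]:

Scanning through the array:
Position 1 (value 17): max_ending_here = 17, max_so_far = 17
Position 2 (value 2): max_ending_here = 19, max_so_far = 19
Position 3 (value 6): max_ending_here = 25, max_so_far = 25
Position 4 (value -11): max_ending_here = 14, max_so_far = 25
Position 5 (value 11): max_ending_here = 25, max_so_far = 25
Position 6 (value -10): max_ending_here = 15, max_so_far = 25
Position 7 (value 1): max_ending_here = 16, max_so_far = 25
Position 8 (value -17): max_ending_here = -1, max_so_far = 25
Position 9 (value 0): max_ending_here = 0, max_so_far = 25

Maximum subarray: [17, 2, 6]
Maximum sum: 25

The maximum subarray is [17, 2, 6] with sum 25. This subarray runs from index 1 to index 3.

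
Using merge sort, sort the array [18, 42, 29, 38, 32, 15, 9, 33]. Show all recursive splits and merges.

Merge sort trace:

Split: [18, 42, 29, 38, 32, 15, 9, 33] -> [18, 42, 29, 38] and [32, 15, 9, 33]
  Split: [18, 42, 29, 38] -> [18, 42] and [29, 38]
    Split: [18, 42] -> [18] and [42]
    Merge: [18] + [42] -> [18, 42]
    Split: [29, 38] -> [29] and [38]
    Merge: [29] + [38] -> [29, 38]
  Merge: [18, 42] + [29, 38] -> [18, 29, 38, 42]
  Split: [32, 15, 9, 33] -> [32, 15] and [9, 33]
    Split: [32, 15] -> [32] and [15]
    Merge: [32] + [15] -> [15, 32]
    Split: [9, 33] -> [9] and [33]
    Merge: [9] + [33] -> [9, 33]
  Merge: [15, 32] + [9, 33] -> [9, 15, 32, 33]
Merge: [18, 29, 38, 42] + [9, 15, 32, 33] -> [9, 15, 18, 29, 32, 33, 38, 42]

Final sorted array: [9, 15, 18, 29, 32, 33, 38, 42]

The merge sort proceeds by recursively splitting the array and merging sorted halves.
After all merges, the sorted array is [9, 15, 18, 29, 32, 33, 38, 42].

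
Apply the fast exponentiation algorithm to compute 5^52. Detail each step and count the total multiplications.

Computing 5^52 by squaring (build up from 5^1; each line after the first costs one multiplication):

5^1 = 5
5^2 = (5^1)^2 = 5^2 = 25
5^3 = 5 * 5^2 = 5 * 25 = 125
5^6 = (5^3)^2 = 125^2 = 15625
5^12 = (5^6)^2 = 15625^2 = 244140625
5^13 = 5 * 5^12 = 5 * 244140625 = 1220703125
5^26 = (5^13)^2 = 1220703125^2 = 1490116119384765625
5^52 = (5^26)^2 = 1490116119384765625^2 = 2220446049250313080847263336181640625

Result: 2220446049250313080847263336181640625
Multiplications needed: 7 (7 lines after 5^1)

5^52 = 2220446049250313080847263336181640625. Using exponentiation by squaring, this requires 7 multiplications. The key idea: if the exponent is even, square the half-power; if odd, multiply by the base once.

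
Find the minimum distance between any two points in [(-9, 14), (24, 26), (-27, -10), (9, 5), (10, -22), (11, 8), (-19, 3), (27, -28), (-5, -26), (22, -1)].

Computing all pairwise distances among 10 points:

d((-9, 14), (24, 26)) = 35.1141
d((-9, 14), (-27, -10)) = 30.0
d((-9, 14), (9, 5)) = 20.1246
d((-9, 14), (10, -22)) = 40.7063
d((-9, 14), (11, 8)) = 20.8806
d((-9, 14), (-19, 3)) = 14.8661
d((-9, 14), (27, -28)) = 55.3173
d((-9, 14), (-5, -26)) = 40.1995
d((-9, 14), (22, -1)) = 34.4384
d((24, 26), (-27, -10)) = 62.426
d((24, 26), (9, 5)) = 25.807
d((24, 26), (10, -22)) = 50.0
d((24, 26), (11, 8)) = 22.2036
d((24, 26), (-19, 3)) = 48.7647
d((24, 26), (27, -28)) = 54.0833
d((24, 26), (-5, -26)) = 59.5399
d((24, 26), (22, -1)) = 27.074
d((-27, -10), (9, 5)) = 39.0
d((-27, -10), (10, -22)) = 38.8973
d((-27, -10), (11, 8)) = 42.0476
d((-27, -10), (-19, 3)) = 15.2643
d((-27, -10), (27, -28)) = 56.921
d((-27, -10), (-5, -26)) = 27.2029
d((-27, -10), (22, -1)) = 49.8197
d((9, 5), (10, -22)) = 27.0185
d((9, 5), (11, 8)) = 3.6056 <-- minimum
d((9, 5), (-19, 3)) = 28.0713
d((9, 5), (27, -28)) = 37.5899
d((9, 5), (-5, -26)) = 34.0147
d((9, 5), (22, -1)) = 14.3178
d((10, -22), (11, 8)) = 30.0167
d((10, -22), (-19, 3)) = 38.2884
d((10, -22), (27, -28)) = 18.0278
d((10, -22), (-5, -26)) = 15.5242
d((10, -22), (22, -1)) = 24.1868
d((11, 8), (-19, 3)) = 30.4138
d((11, 8), (27, -28)) = 39.3954
d((11, 8), (-5, -26)) = 37.5766
d((11, 8), (22, -1)) = 14.2127
d((-19, 3), (27, -28)) = 55.4707
d((-19, 3), (-5, -26)) = 32.2025
d((-19, 3), (22, -1)) = 41.1947
d((27, -28), (-5, -26)) = 32.0624
d((27, -28), (22, -1)) = 27.4591
d((-5, -26), (22, -1)) = 36.7967

Closest pair: (9, 5) and (11, 8) with distance 3.6056

The closest pair is (9, 5) and (11, 8) with Euclidean distance 3.6056. For 10 points, brute-force pairwise comparison is shown above. For large n, the divide-and-conquer algorithm (sort by x, recurse on halves, check the dividing strip) achieves O(n log n).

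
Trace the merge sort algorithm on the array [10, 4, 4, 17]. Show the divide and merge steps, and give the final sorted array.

Merge sort trace:

Split: [10, 4, 4, 17] -> [10, 4] and [4, 17]
  Split: [10, 4] -> [10] and [4]
  Merge: [10] + [4] -> [4, 10]
  Split: [4, 17] -> [4] and [17]
  Merge: [4] + [17] -> [4, 17]
Merge: [4, 10] + [4, 17] -> [4, 4, 10, 17]

Final sorted array: [4, 4, 10, 17]

The merge sort proceeds by recursively splitting the array and merging sorted halves.
After all merges, the sorted array is [4, 4, 10, 17].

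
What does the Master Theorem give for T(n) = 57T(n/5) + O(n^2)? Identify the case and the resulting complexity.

Master Theorem for T(n) = 57T(n/5) + O(n^2):

a = 57, b = 5, c = 2
log_b(a) = log_5(57) = 2.5121

Case 1: c = 2 < log_5(57) = 2.5121
T(n) = O(n^(log_5 57))

For T(n) = 57T(n/5) + O(n^2): log_5(57) = 2.5121. This is Case 1 of the Master Theorem (c < log_b(a), work dominated by leaves), giving O(n^(log_5 57)).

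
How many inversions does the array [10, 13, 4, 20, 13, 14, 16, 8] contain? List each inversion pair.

Finding inversions in [10, 13, 4, 20, 13, 14, 16, 8]:

(0, 2): arr[0]=10 > arr[2]=4
(0, 7): arr[0]=10 > arr[7]=8
(1, 2): arr[1]=13 > arr[2]=4
(1, 7): arr[1]=13 > arr[7]=8
(3, 4): arr[3]=20 > arr[4]=13
(3, 5): arr[3]=20 > arr[5]=14
(3, 6): arr[3]=20 > arr[6]=16
(3, 7): arr[3]=20 > arr[7]=8
(4, 7): arr[4]=13 > arr[7]=8
(5, 7): arr[5]=14 > arr[7]=8
(6, 7): arr[6]=16 > arr[7]=8

Total inversions: 11

The array has 11 inversion(s): (0,2), (0,7), (1,2), (1,7), (3,4), (3,5), (3,6), (3,7), (4,7), (5,7), (6,7). Each pair (i,j) satisfies i < j and arr[i] > arr[j].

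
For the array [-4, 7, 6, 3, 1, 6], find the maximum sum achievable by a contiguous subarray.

Using Kadane's algorithm on [-4, 7, 6, 3, 1, 6]:

Scanning through the array:
Position 1 (value 7): max_ending_here = 7, max_so_far = 7
Position 2 (value 6): max_ending_here = 13, max_so_far = 13
Position 3 (value 3): max_ending_here = 16, max_so_far = 16
Position 4 (value 1): max_ending_here = 17, max_so_far = 17
Position 5 (value 6): max_ending_here = 23, max_so_far = 23

Maximum subarray: [7, 6, 3, 1, 6]
Maximum sum: 23

The maximum subarray is [7, 6, 3, 1, 6] with sum 23. This subarray runs from index 1 to index 5.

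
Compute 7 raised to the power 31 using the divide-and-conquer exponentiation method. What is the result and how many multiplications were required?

Computing 7^31 by squaring (build up from 7^1; each line after the first costs one multiplication):

7^1 = 7
7^2 = (7^1)^2 = 7^2 = 49
7^3 = 7 * 7^2 = 7 * 49 = 343
7^6 = (7^3)^2 = 343^2 = 117649
7^7 = 7 * 7^6 = 7 * 117649 = 823543
7^14 = (7^7)^2 = 823543^2 = 678223072849
7^15 = 7 * 7^14 = 7 * 678223072849 = 4747561509943
7^30 = (7^15)^2 = 4747561509943^2 = 22539340290692258087863249
7^31 = 7 * 7^30 = 7 * 22539340290692258087863249 = 157775382034845806615042743

Result: 157775382034845806615042743
Multiplications needed: 8 (8 lines after 7^1)

7^31 = 157775382034845806615042743. Using exponentiation by squaring, this requires 8 multiplications. The key idea: if the exponent is even, square the half-power; if odd, multiply by the base once.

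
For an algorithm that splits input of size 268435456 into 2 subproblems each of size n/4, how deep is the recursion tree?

For divide and conquer with division factor 4:

Problem sizes at each level:
Level 0: 268435456
Level 1: 67108864
Level 2: 16777216
Level 3: 4194304
Level 4: 1048576
Level 5: 262144
Level 6: 65536
Level 7: 16384
Level 8: 4096
Level 9: 1024
Level 10: 256
Level 11: 64
Level 12: 16
Level 13: 4
Level 14: 1

The root is level 0 and the size-1 base case is level 14 (the tree spans levels 0 through 14, i.e. 15 levels counting the root), so the depth is the number of divisions: log_4(268435456) = 14

The recursion tree depth is log_4(268435456) = 14. At each level, the problem size is divided by 4, so it takes 14 divisions to reduce to a base case of size 1. The algorithm makes 2 recursive calls at each level.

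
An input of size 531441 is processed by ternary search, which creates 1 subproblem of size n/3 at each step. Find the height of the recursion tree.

For divide and conquer with division factor 3:

Problem sizes at each level:
Level 0: 531441
Level 1: 177147
Level 2: 59049
Level 3: 19683
Level 4: 6561
Level 5: 2187
Level 6: 729
Level 7: 243
Level 8: 81
Level 9: 27
Level 10: 9
Level 11: 3
Level 12: 1

The root is level 0 and the size-1 base case is level 12 (the tree spans levels 0 through 12, i.e. 13 levels counting the root), so the depth is the number of divisions: log_3(531441) = 12

The recursion tree depth is log_3(531441) = 12. At each level, the problem size is divided by 3, so it takes 12 divisions to reduce to a base case of size 1. The algorithm makes 1 recursive call at each level.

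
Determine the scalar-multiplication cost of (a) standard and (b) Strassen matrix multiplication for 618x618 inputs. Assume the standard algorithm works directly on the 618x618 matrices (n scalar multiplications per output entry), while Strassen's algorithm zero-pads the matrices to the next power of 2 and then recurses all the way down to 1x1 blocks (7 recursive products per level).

Matrix multiplication for 618x618 matrices:

Strassen's algorithm requires power-of-2 dimensions. Pad 618x618 to 1024x1024 (next power of 2).

Standard algorithm: 618^3 = 236029032 multiplications
Strassen's algorithm: 7^(log2(1024)) = 7^10 = 282475249 multiplications
Difference: 236029032 - 282475249 = -46446217 (Strassen uses MORE here due to padding overhead — for small or just-over-power-of-2 n, padding can outweigh the per-level savings)

Standard: 236029032 multiplications (618^3). Strassen: 282475249 multiplications (7^10, after padding to 1024x1024). Strassen reduces 8 recursive multiplications to 7 at each level.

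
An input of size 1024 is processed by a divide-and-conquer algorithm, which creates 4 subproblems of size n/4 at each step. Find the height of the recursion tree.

For divide and conquer with division factor 4:

Problem sizes at each level:
Level 0: 1024
Level 1: 256
Level 2: 64
Level 3: 16
Level 4: 4
Level 5: 1

The root is level 0 and the size-1 base case is level 5 (the tree spans levels 0 through 5, i.e. 6 levels counting the root), so the depth is the number of divisions: log_4(1024) = 5

The recursion tree depth is log_4(1024) = 5. At each level, the problem size is divided by 4, so it takes 5 divisions to reduce to a base case of size 1. The algorithm makes 4 recursive calls at each level.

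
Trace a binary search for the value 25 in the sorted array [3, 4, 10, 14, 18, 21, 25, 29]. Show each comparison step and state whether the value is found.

Binary search for 25 in [3, 4, 10, 14, 18, 21, 25, 29]:

lo=0, hi=7, mid=3, arr[mid]=14 -> 14 < 25, search right half
lo=4, hi=7, mid=5, arr[mid]=21 -> 21 < 25, search right half
lo=6, hi=7, mid=6, arr[mid]=25 -> Found target at index 6!

Binary search finds 25 at index 6 after 3 comparisons. The search repeatedly halves the search space by comparing with the middle element.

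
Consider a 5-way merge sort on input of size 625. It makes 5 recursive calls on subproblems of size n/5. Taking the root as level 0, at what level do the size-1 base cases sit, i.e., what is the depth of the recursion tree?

For divide and conquer with division factor 5:

Problem sizes at each level:
Level 0: 625
Level 1: 125
Level 2: 25
Level 3: 5
Level 4: 1

The root is level 0 and the size-1 base case is level 4 (the tree spans levels 0 through 4, i.e. 5 levels counting the root), so the depth is the number of divisions: log_5(625) = 4

The recursion tree depth is log_5(625) = 4. At each level, the problem size is divided by 5, so it takes 4 divisions to reduce to a base case of size 1. The algorithm makes 5 recursive calls at each level.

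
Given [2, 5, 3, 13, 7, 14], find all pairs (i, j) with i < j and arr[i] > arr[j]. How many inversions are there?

Finding inversions in [2, 5, 3, 13, 7, 14]:

(1, 2): arr[1]=5 > arr[2]=3
(3, 4): arr[3]=13 > arr[4]=7

Total inversions: 2

The array has 2 inversion(s): (1,2), (3,4). Each pair (i,j) satisfies i < j and arr[i] > arr[j].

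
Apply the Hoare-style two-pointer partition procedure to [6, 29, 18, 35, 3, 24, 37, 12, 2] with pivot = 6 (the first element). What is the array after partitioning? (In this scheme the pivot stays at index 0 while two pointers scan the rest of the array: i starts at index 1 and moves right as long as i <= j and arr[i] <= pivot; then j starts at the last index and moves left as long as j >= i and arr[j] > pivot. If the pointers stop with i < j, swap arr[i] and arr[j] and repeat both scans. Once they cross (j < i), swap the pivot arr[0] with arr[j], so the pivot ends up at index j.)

Hoare-style two-pointer partition with pivot = 6:

Initial array: [6, 29, 18, 35, 3, 24, 37, 12, 2]

Pointers start at i = 1, j = 8.
i stops at index 1 (arr[1]=29 > 6), j stops at index 8 (arr[8]=2 <= 6): swap arr[1] and arr[8], array becomes [6, 2, 18, 35, 3, 24, 37, 12, 29]
i stops at index 2 (arr[2]=18 > 6), j stops at index 4 (arr[4]=3 <= 6): swap arr[2] and arr[4], array becomes [6, 2, 3, 35, 18, 24, 37, 12, 29]
i ends at 3, j ends at 2: the pointers have crossed (j < i), so scanning stops.

Swap pivot arr[0] with arr[2] to place pivot at position 2: [3, 2, 6, 35, 18, 24, 37, 12, 29]
Pivot position: 2

After partitioning with pivot 6, the array becomes [3, 2, 6, 35, 18, 24, 37, 12, 29]. The pivot is placed at index 2. All elements to the left of the pivot are <= 6, and all elements to the right are > 6.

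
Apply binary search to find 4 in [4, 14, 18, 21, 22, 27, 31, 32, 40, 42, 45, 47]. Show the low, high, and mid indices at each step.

Binary search for 4 in [4, 14, 18, 21, 22, 27, 31, 32, 40, 42, 45, 47]:

lo=0, hi=11, mid=5, arr[mid]=27 -> 27 > 4, search left half
lo=0, hi=4, mid=2, arr[mid]=18 -> 18 > 4, search left half
lo=0, hi=1, mid=0, arr[mid]=4 -> Found target at index 0!

Binary search finds 4 at index 0 after 3 comparisons. The search repeatedly halves the search space by comparing with the middle element.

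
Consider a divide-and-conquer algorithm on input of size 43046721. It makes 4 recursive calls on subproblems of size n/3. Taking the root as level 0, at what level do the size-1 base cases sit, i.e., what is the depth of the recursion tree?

For divide and conquer with division factor 3:

Problem sizes at each level:
Level 0: 43046721
Level 1: 14348907
Level 2: 4782969
Level 3: 1594323
Level 4: 531441
Level 5: 177147
Level 6: 59049
Level 7: 19683
Level 8: 6561
Level 9: 2187
Level 10: 729
Level 11: 243
Level 12: 81
Level 13: 27
Level 14: 9
Level 15: 3
Level 16: 1

The root is level 0 and the size-1 base case is level 16 (the tree spans levels 0 through 16, i.e. 17 levels counting the root), so the depth is the number of divisions: log_3(43046721) = 16

The recursion tree depth is log_3(43046721) = 16. At each level, the problem size is divided by 3, so it takes 16 divisions to reduce to a base case of size 1. The algorithm makes 4 recursive calls at each level.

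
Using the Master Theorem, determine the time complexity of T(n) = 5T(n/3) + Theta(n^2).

Master Theorem for T(n) = 5T(n/3) + O(n^2):

a = 5, b = 3, c = 2
log_b(a) = log_3(5) = 1.4650

Case 3: c = 2 > log_3(5) = 1.4650
T(n) = O(n^2) = O(n^2)

For T(n) = 5T(n/3) + O(n^2): log_3(5) = 1.4650. This is Case 3 of the Master Theorem (c > log_b(a), work dominated by root), giving O(n^2).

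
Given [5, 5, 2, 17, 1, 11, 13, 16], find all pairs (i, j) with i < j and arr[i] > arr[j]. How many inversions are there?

Finding inversions in [5, 5, 2, 17, 1, 11, 13, 16]:

(0, 2): arr[0]=5 > arr[2]=2
(0, 4): arr[0]=5 > arr[4]=1
(1, 2): arr[1]=5 > arr[2]=2
(1, 4): arr[1]=5 > arr[4]=1
(2, 4): arr[2]=2 > arr[4]=1
(3, 4): arr[3]=17 > arr[4]=1
(3, 5): arr[3]=17 > arr[5]=11
(3, 6): arr[3]=17 > arr[6]=13
(3, 7): arr[3]=17 > arr[7]=16

Total inversions: 9

The array has 9 inversion(s): (0,2), (0,4), (1,2), (1,4), (2,4), (3,4), (3,5), (3,6), (3,7). Each pair (i,j) satisfies i < j and arr[i] > arr[j].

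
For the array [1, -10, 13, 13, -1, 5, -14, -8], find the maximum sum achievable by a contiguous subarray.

Using Kadane's algorithm on [1, -10, 13, 13, -1, 5, -14, -8]:

Scanning through the array:
Position 1 (value -10): max_ending_here = -9, max_so_far = 1
Position 2 (value 13): max_ending_here = 13, max_so_far = 13
Position 3 (value 13): max_ending_here = 26, max_so_far = 26
Position 4 (value -1): max_ending_here = 25, max_so_far = 26
Position 5 (value 5): max_ending_here = 30, max_so_far = 30
Position 6 (value -14): max_ending_here = 16, max_so_far = 30
Position 7 (value -8): max_ending_here = 8, max_so_far = 30

Maximum subarray: [13, 13, -1, 5]
Maximum sum: 30

The maximum subarray is [13, 13, -1, 5] with sum 30. This subarray runs from index 2 to index 5.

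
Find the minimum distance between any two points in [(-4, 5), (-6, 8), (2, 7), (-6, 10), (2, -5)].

Computing all pairwise distances among 5 points:

d((-4, 5), (-6, 8)) = 3.6056
d((-4, 5), (2, 7)) = 6.3246
d((-4, 5), (-6, 10)) = 5.3852
d((-4, 5), (2, -5)) = 11.6619
d((-6, 8), (2, 7)) = 8.0623
d((-6, 8), (-6, 10)) = 2.0 <-- minimum
d((-6, 8), (2, -5)) = 15.2643
d((2, 7), (-6, 10)) = 8.544
d((2, 7), (2, -5)) = 12.0
d((-6, 10), (2, -5)) = 17.0

Closest pair: (-6, 8) and (-6, 10) with distance 2.0

The closest pair is (-6, 8) and (-6, 10) with Euclidean distance 2.0. For 5 points, brute-force pairwise comparison is shown above. For large n, the divide-and-conquer algorithm (sort by x, recurse on halves, check the dividing strip) achieves O(n log n).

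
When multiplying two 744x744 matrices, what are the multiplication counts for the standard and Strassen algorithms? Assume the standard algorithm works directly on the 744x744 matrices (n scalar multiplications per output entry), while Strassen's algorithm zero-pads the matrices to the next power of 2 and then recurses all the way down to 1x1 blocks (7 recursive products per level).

Matrix multiplication for 744x744 matrices:

Strassen's algorithm requires power-of-2 dimensions. Pad 744x744 to 1024x1024 (next power of 2).

Standard algorithm: 744^3 = 411830784 multiplications
Strassen's algorithm: 7^(log2(1024)) = 7^10 = 282475249 multiplications
Savings: 411830784 - 282475249 = 129355535 multiplications

Standard: 411830784 multiplications (744^3). Strassen: 282475249 multiplications (7^10, after padding to 1024x1024). Strassen reduces 8 recursive multiplications to 7 at each level.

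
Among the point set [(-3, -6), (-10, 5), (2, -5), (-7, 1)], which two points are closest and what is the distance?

Computing all pairwise distances among 4 points:

d((-3, -6), (-10, 5)) = 13.0384
d((-3, -6), (2, -5)) = 5.099
d((-3, -6), (-7, 1)) = 8.0623
d((-10, 5), (2, -5)) = 15.6205
d((-10, 5), (-7, 1)) = 5.0 <-- minimum
d((2, -5), (-7, 1)) = 10.8167

Closest pair: (-10, 5) and (-7, 1) with distance 5.0

The closest pair is (-10, 5) and (-7, 1) with Euclidean distance 5.0. For 4 points, brute-force pairwise comparison is shown above. For large n, the divide-and-conquer algorithm (sort by x, recurse on halves, check the dividing strip) achieves O(n log n).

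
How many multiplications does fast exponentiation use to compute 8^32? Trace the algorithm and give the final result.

Computing 8^32 by squaring (build up from 8^1; each line after the first costs one multiplication):

8^1 = 8
8^2 = (8^1)^2 = 8^2 = 64
8^4 = (8^2)^2 = 64^2 = 4096
8^8 = (8^4)^2 = 4096^2 = 16777216
8^16 = (8^8)^2 = 16777216^2 = 281474976710656
8^32 = (8^16)^2 = 281474976710656^2 = 79228162514264337593543950336

Result: 79228162514264337593543950336
Multiplications needed: 5 (5 lines after 8^1)

8^32 = 79228162514264337593543950336. Using exponentiation by squaring, this requires 5 multiplications. The key idea: if the exponent is even, square the half-power; if odd, multiply by the base once.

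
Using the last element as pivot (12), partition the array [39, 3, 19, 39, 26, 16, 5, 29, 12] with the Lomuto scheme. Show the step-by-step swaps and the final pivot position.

Lomuto partition with pivot = 12:

Initial array: [39, 3, 19, 39, 26, 16, 5, 29, 12]

arr[0]=39 > 12: no swap
arr[1]=3 <= 12: swap with position 0, array becomes [3, 39, 19, 39, 26, 16, 5, 29, 12]
arr[2]=19 > 12: no swap
arr[3]=39 > 12: no swap
arr[4]=26 > 12: no swap
arr[5]=16 > 12: no swap
arr[6]=5 <= 12: swap with position 1, array becomes [3, 5, 19, 39, 26, 16, 39, 29, 12]
arr[7]=29 > 12: no swap

Place pivot at position 2: [3, 5, 12, 39, 26, 16, 39, 29, 19]
Pivot position: 2

After partitioning with pivot 12, the array becomes [3, 5, 12, 39, 26, 16, 39, 29, 19]. The pivot is placed at index 2. All elements to the left of the pivot are <= 12, and all elements to the right are > 12.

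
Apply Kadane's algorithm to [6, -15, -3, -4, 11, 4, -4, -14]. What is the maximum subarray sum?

Using Kadane's algorithm on [6, -15, -3, -4, 11, 4, -4, -14]:

Scanning through the array:
Position 1 (value -15): max_ending_here = -9, max_so_far = 6
Position 2 (value -3): max_ending_here = -3, max_so_far = 6
Position 3 (value -4): max_ending_here = -4, max_so_far = 6
Position 4 (value 11): max_ending_here = 11, max_so_far = 11
Position 5 (value 4): max_ending_here = 15, max_so_far = 15
Position 6 (value -4): max_ending_here = 11, max_so_far = 15
Position 7 (value -14): max_ending_here = -3, max_so_far = 15

Maximum subarray: [11, 4]
Maximum sum: 15

The maximum subarray is [11, 4] with sum 15. This subarray runs from index 4 to index 5.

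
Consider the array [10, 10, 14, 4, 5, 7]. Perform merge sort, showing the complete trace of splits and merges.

Merge sort trace:

Split: [10, 10, 14, 4, 5, 7] -> [10, 10, 14] and [4, 5, 7]
  Split: [10, 10, 14] -> [10] and [10, 14]
    Split: [10, 14] -> [10] and [14]
    Merge: [10] + [14] -> [10, 14]
  Merge: [10] + [10, 14] -> [10, 10, 14]
  Split: [4, 5, 7] -> [4] and [5, 7]
    Split: [5, 7] -> [5] and [7]
    Merge: [5] + [7] -> [5, 7]
  Merge: [4] + [5, 7] -> [4, 5, 7]
Merge: [10, 10, 14] + [4, 5, 7] -> [4, 5, 7, 10, 10, 14]

Final sorted array: [4, 5, 7, 10, 10, 14]

The merge sort proceeds by recursively splitting the array and merging sorted halves.
After all merges, the sorted array is [4, 5, 7, 10, 10, 14].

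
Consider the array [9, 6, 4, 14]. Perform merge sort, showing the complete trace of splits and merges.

Merge sort trace:

Split: [9, 6, 4, 14] -> [9, 6] and [4, 14]
  Split: [9, 6] -> [9] and [6]
  Merge: [9] + [6] -> [6, 9]
  Split: [4, 14] -> [4] and [14]
  Merge: [4] + [14] -> [4, 14]
Merge: [6, 9] + [4, 14] -> [4, 6, 9, 14]

Final sorted array: [4, 6, 9, 14]

The merge sort proceeds by recursively splitting the array and merging sorted halves.
After all merges, the sorted array is [4, 6, 9, 14].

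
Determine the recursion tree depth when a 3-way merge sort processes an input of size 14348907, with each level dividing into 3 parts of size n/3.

For divide and conquer with division factor 3:

Problem sizes at each level:
Level 0: 14348907
Level 1: 4782969
Level 2: 1594323
Level 3: 531441
Level 4: 177147
Level 5: 59049
Level 6: 19683
Level 7: 6561
Level 8: 2187
Level 9: 729
Level 10: 243
Level 11: 81
Level 12: 27
Level 13: 9
Level 14: 3
Level 15: 1

The root is level 0 and the size-1 base case is level 15 (the tree spans levels 0 through 15, i.e. 16 levels counting the root), so the depth is the number of divisions: log_3(14348907) = 15

The recursion tree depth is log_3(14348907) = 15. At each level, the problem size is divided by 3, so it takes 15 divisions to reduce to a base case of size 1. The algorithm makes 3 recursive calls at each level.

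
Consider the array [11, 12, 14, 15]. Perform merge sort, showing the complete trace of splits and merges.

Merge sort trace:

Split: [11, 12, 14, 15] -> [11, 12] and [14, 15]
  Split: [11, 12] -> [11] and [12]
  Merge: [11] + [12] -> [11, 12]
  Split: [14, 15] -> [14] and [15]
  Merge: [14] + [15] -> [14, 15]
Merge: [11, 12] + [14, 15] -> [11, 12, 14, 15]

Final sorted array: [11, 12, 14, 15]

The merge sort proceeds by recursively splitting the array and merging sorted halves.
After all merges, the sorted array is [11, 12, 14, 15].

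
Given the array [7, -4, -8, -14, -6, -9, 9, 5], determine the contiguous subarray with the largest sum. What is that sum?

Using Kadane's algorithm on [7, -4, -8, -14, -6, -9, 9, 5]:

Scanning through the array:
Position 1 (value -4): max_ending_here = 3, max_so_far = 7
Position 2 (value -8): max_ending_here = -5, max_so_far = 7
Position 3 (value -14): max_ending_here = -14, max_so_far = 7
Position 4 (value -6): max_ending_here = -6, max_so_far = 7
Position 5 (value -9): max_ending_here = -9, max_so_far = 7
Position 6 (value 9): max_ending_here = 9, max_so_far = 9
Position 7 (value 5): max_ending_here = 14, max_so_far = 14

Maximum subarray: [9, 5]
Maximum sum: 14

The maximum subarray is [9, 5] with sum 14. This subarray runs from index 6 to index 7.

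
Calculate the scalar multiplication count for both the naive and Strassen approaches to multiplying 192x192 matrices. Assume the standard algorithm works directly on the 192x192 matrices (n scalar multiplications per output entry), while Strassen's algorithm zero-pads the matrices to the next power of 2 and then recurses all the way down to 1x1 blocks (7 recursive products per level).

Matrix multiplication for 192x192 matrices:

Strassen's algorithm requires power-of-2 dimensions. Pad 192x192 to 256x256 (next power of 2).

Standard algorithm: 192^3 = 7077888 multiplications
Strassen's algorithm: 7^(log2(256)) = 7^8 = 5764801 multiplications
Savings: 7077888 - 5764801 = 1313087 multiplications

Standard: 7077888 multiplications (192^3). Strassen: 5764801 multiplications (7^8, after padding to 256x256). Strassen reduces 8 recursive multiplications to 7 at each level.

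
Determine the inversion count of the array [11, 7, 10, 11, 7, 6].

Finding inversions in [11, 7, 10, 11, 7, 6]:

(0, 1): arr[0]=11 > arr[1]=7
(0, 2): arr[0]=11 > arr[2]=10
(0, 4): arr[0]=11 > arr[4]=7
(0, 5): arr[0]=11 > arr[5]=6
(1, 5): arr[1]=7 > arr[5]=6
(2, 4): arr[2]=10 > arr[4]=7
(2, 5): arr[2]=10 > arr[5]=6
(3, 4): arr[3]=11 > arr[4]=7
(3, 5): arr[3]=11 > arr[5]=6
(4, 5): arr[4]=7 > arr[5]=6

Total inversions: 10

The array has 10 inversion(s): (0,1), (0,2), (0,4), (0,5), (1,5), (2,4), (2,5), (3,4), (3,5), (4,5). Each pair (i,j) satisfies i < j and arr[i] > arr[j].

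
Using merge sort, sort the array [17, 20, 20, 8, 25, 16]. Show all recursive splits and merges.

Merge sort trace:

Split: [17, 20, 20, 8, 25, 16] -> [17, 20, 20] and [8, 25, 16]
  Split: [17, 20, 20] -> [17] and [20, 20]
    Split: [20, 20] -> [20] and [20]
    Merge: [20] + [20] -> [20, 20]
  Merge: [17] + [20, 20] -> [17, 20, 20]
  Split: [8, 25, 16] -> [8] and [25, 16]
    Split: [25, 16] -> [25] and [16]
    Merge: [25] + [16] -> [16, 25]
  Merge: [8] + [16, 25] -> [8, 16, 25]
Merge: [17, 20, 20] + [8, 16, 25] -> [8, 16, 17, 20, 20, 25]

Final sorted array: [8, 16, 17, 20, 20, 25]

The merge sort proceeds by recursively splitting the array and merging sorted halves.
After all merges, the sorted array is [8, 16, 17, 20, 20, 25].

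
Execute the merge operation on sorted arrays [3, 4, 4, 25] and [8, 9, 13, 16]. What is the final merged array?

Merging process:

Compare 3 vs 8: take 3 from left. Merged: [3]
Compare 4 vs 8: take 4 from left. Merged: [3, 4]
Compare 4 vs 8: take 4 from left. Merged: [3, 4, 4]
Compare 25 vs 8: take 8 from right. Merged: [3, 4, 4, 8]
Compare 25 vs 9: take 9 from right. Merged: [3, 4, 4, 8, 9]
Compare 25 vs 13: take 13 from right. Merged: [3, 4, 4, 8, 9, 13]
Compare 25 vs 16: take 16 from right. Merged: [3, 4, 4, 8, 9, 13, 16]
Append remaining from left: [25]. Merged: [3, 4, 4, 8, 9, 13, 16, 25]

Final merged array: [3, 4, 4, 8, 9, 13, 16, 25]
Total comparisons: 7

The merged array is [3, 4, 4, 8, 9, 13, 16, 25], requiring 7 comparisons. The merge step runs in O(n) time where n is the total number of elements.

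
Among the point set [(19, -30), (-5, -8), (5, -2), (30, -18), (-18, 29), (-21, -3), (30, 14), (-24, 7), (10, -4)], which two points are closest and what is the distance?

Computing all pairwise distances among 9 points:

d((19, -30), (-5, -8)) = 32.5576
d((19, -30), (5, -2)) = 31.305
d((19, -30), (30, -18)) = 16.2788
d((19, -30), (-18, 29)) = 69.6419
d((19, -30), (-21, -3)) = 48.2597
d((19, -30), (30, 14)) = 45.3542
d((19, -30), (-24, 7)) = 56.7274
d((19, -30), (10, -4)) = 27.5136
d((-5, -8), (5, -2)) = 11.6619
d((-5, -8), (30, -18)) = 36.4005
d((-5, -8), (-18, 29)) = 39.2173
d((-5, -8), (-21, -3)) = 16.7631
d((-5, -8), (30, 14)) = 41.3401
d((-5, -8), (-24, 7)) = 24.2074
d((-5, -8), (10, -4)) = 15.5242
d((5, -2), (30, -18)) = 29.6816
d((5, -2), (-18, 29)) = 38.6005
d((5, -2), (-21, -3)) = 26.0192
d((5, -2), (30, 14)) = 29.6816
d((5, -2), (-24, 7)) = 30.3645
d((5, -2), (10, -4)) = 5.3852 <-- minimum
d((30, -18), (-18, 29)) = 67.1789
d((30, -18), (-21, -3)) = 53.1601
d((30, -18), (30, 14)) = 32.0
d((30, -18), (-24, 7)) = 59.5063
d((30, -18), (10, -4)) = 24.4131
d((-18, 29), (-21, -3)) = 32.1403
d((-18, 29), (30, 14)) = 50.2892
d((-18, 29), (-24, 7)) = 22.8035
d((-18, 29), (10, -4)) = 43.2782
d((-21, -3), (30, 14)) = 53.7587
d((-21, -3), (-24, 7)) = 10.4403
d((-21, -3), (10, -4)) = 31.0161
d((30, 14), (-24, 7)) = 54.4518
d((30, 14), (10, -4)) = 26.9072
d((-24, 7), (10, -4)) = 35.7351

Closest pair: (5, -2) and (10, -4) with distance 5.3852

The closest pair is (5, -2) and (10, -4) with Euclidean distance 5.3852. For 9 points, brute-force pairwise comparison is shown above. For large n, the divide-and-conquer algorithm (sort by x, recurse on halves, check the dividing strip) achieves O(n log n).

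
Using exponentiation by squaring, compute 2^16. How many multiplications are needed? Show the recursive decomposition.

Computing 2^16 by squaring (build up from 2^1; each line after the first costs one multiplication):

2^1 = 2
2^2 = (2^1)^2 = 2^2 = 4
2^4 = (2^2)^2 = 4^2 = 16
2^8 = (2^4)^2 = 16^2 = 256
2^16 = (2^8)^2 = 256^2 = 65536

Result: 65536
Multiplications needed: 4 (4 lines after 2^1)

2^16 = 65536. Using exponentiation by squaring, this requires 4 multiplications. The key idea: if the exponent is even, square the half-power; if odd, multiply by the base once.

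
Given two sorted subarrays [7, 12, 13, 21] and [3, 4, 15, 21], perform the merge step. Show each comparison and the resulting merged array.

Merging process:

Compare 7 vs 3: take 3 from right. Merged: [3]
Compare 7 vs 4: take 4 from right. Merged: [3, 4]
Compare 7 vs 15: take 7 from left. Merged: [3, 4, 7]
Compare 12 vs 15: take 12 from left. Merged: [3, 4, 7, 12]
Compare 13 vs 15: take 13 from left. Merged: [3, 4, 7, 12, 13]
Compare 21 vs 15: take 15 from right. Merged: [3, 4, 7, 12, 13, 15]
Compare 21 vs 21: take 21 from left. Merged: [3, 4, 7, 12, 13, 15, 21]
Append remaining from right: [21]. Merged: [3, 4, 7, 12, 13, 15, 21, 21]

Final merged array: [3, 4, 7, 12, 13, 15, 21, 21]
Total comparisons: 7

The merged array is [3, 4, 7, 12, 13, 15, 21, 21], requiring 7 comparisons. The merge step runs in O(n) time where n is the total number of elements.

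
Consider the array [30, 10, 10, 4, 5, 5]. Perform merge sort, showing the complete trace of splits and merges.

Merge sort trace:

Split: [30, 10, 10, 4, 5, 5] -> [30, 10, 10] and [4, 5, 5]
  Split: [30, 10, 10] -> [30] and [10, 10]
    Split: [10, 10] -> [10] and [10]
    Merge: [10] + [10] -> [10, 10]
  Merge: [30] + [10, 10] -> [10, 10, 30]
  Split: [4, 5, 5] -> [4] and [5, 5]
    Split: [5, 5] -> [5] and [5]
    Merge: [5] + [5] -> [5, 5]
  Merge: [4] + [5, 5] -> [4, 5, 5]
Merge: [10, 10, 30] + [4, 5, 5] -> [4, 5, 5, 10, 10, 30]

Final sorted array: [4, 5, 5, 10, 10, 30]

The merge sort proceeds by recursively splitting the array and merging sorted halves.
After all merges, the sorted array is [4, 5, 5, 10, 10, 30].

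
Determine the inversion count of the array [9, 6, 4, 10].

Finding inversions in [9, 6, 4, 10]:

(0, 1): arr[0]=9 > arr[1]=6
(0, 2): arr[0]=9 > arr[2]=4
(1, 2): arr[1]=6 > arr[2]=4

Total inversions: 3

The array has 3 inversion(s): (0,1), (0,2), (1,2). Each pair (i,j) satisfies i < j and arr[i] > arr[j].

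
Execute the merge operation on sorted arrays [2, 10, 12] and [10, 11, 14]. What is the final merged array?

Merging process:

Compare 2 vs 10: take 2 from left. Merged: [2]
Compare 10 vs 10: take 10 from left. Merged: [2, 10]
Compare 12 vs 10: take 10 from right. Merged: [2, 10, 10]
Compare 12 vs 11: take 11 from right. Merged: [2, 10, 10, 11]
Compare 12 vs 14: take 12 from left. Merged: [2, 10, 10, 11, 12]
Append remaining from right: [14]. Merged: [2, 10, 10, 11, 12, 14]

Final merged array: [2, 10, 10, 11, 12, 14]
Total comparisons: 5

The merged array is [2, 10, 10, 11, 12, 14], requiring 5 comparisons. The merge step runs in O(n) time where n is the total number of elements.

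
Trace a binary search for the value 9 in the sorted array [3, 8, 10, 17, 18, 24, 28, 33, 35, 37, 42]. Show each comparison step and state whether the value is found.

Binary search for 9 in [3, 8, 10, 17, 18, 24, 28, 33, 35, 37, 42]:

lo=0, hi=10, mid=5, arr[mid]=24 -> 24 > 9, search left half
lo=0, hi=4, mid=2, arr[mid]=10 -> 10 > 9, search left half
lo=0, hi=1, mid=0, arr[mid]=3 -> 3 < 9, search right half
lo=1, hi=1, mid=1, arr[mid]=8 -> 8 < 9, search right half
lo=2 > hi=1, target 9 not found

Binary search determines that 9 is not in the array after 4 comparisons. The search space was exhausted without finding the target.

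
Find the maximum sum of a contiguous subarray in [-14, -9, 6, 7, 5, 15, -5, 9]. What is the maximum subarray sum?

Using Kadane's algorithm on [-14, -9, 6, 7, 5, 15, -5, 9]:

Scanning through the array:
Position 1 (value -9): max_ending_here = -9, max_so_far = -9
Position 2 (value 6): max_ending_here = 6, max_so_far = 6
Position 3 (value 7): max_ending_here = 13, max_so_far = 13
Position 4 (value 5): max_ending_here = 18, max_so_far = 18
Position 5 (value 15): max_ending_here = 33, max_so_far = 33
Position 6 (value -5): max_ending_here = 28, max_so_far = 33
Position 7 (value 9): max_ending_here = 37, max_so_far = 37

Maximum subarray: [6, 7, 5, 15, -5, 9]
Maximum sum: 37

The maximum subarray is [6, 7, 5, 15, -5, 9] with sum 37. This subarray runs from index 2 to index 7.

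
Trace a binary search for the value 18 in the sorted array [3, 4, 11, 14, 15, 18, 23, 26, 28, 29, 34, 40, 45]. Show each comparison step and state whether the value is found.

Binary search for 18 in [3, 4, 11, 14, 15, 18, 23, 26, 28, 29, 34, 40, 45]:

lo=0, hi=12, mid=6, arr[mid]=23 -> 23 > 18, search left half
lo=0, hi=5, mid=2, arr[mid]=11 -> 11 < 18, search right half
lo=3, hi=5, mid=4, arr[mid]=15 -> 15 < 18, search right half
lo=5, hi=5, mid=5, arr[mid]=18 -> Found target at index 5!

Binary search finds 18 at index 5 after 4 comparisons. The search repeatedly halves the search space by comparing with the middle element.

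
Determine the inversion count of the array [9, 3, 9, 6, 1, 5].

Finding inversions in [9, 3, 9, 6, 1, 5]:

(0, 1): arr[0]=9 > arr[1]=3
(0, 3): arr[0]=9 > arr[3]=6
(0, 4): arr[0]=9 > arr[4]=1
(0, 5): arr[0]=9 > arr[5]=5
(1, 4): arr[1]=3 > arr[4]=1
(2, 3): arr[2]=9 > arr[3]=6
(2, 4): arr[2]=9 > arr[4]=1
(2, 5): arr[2]=9 > arr[5]=5
(3, 4): arr[3]=6 > arr[4]=1
(3, 5): arr[3]=6 > arr[5]=5

Total inversions: 10

The array has 10 inversion(s): (0,1), (0,3), (0,4), (0,5), (1,4), (2,3), (2,4), (2,5), (3,4), (3,5). Each pair (i,j) satisfies i < j and arr[i] > arr[j].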